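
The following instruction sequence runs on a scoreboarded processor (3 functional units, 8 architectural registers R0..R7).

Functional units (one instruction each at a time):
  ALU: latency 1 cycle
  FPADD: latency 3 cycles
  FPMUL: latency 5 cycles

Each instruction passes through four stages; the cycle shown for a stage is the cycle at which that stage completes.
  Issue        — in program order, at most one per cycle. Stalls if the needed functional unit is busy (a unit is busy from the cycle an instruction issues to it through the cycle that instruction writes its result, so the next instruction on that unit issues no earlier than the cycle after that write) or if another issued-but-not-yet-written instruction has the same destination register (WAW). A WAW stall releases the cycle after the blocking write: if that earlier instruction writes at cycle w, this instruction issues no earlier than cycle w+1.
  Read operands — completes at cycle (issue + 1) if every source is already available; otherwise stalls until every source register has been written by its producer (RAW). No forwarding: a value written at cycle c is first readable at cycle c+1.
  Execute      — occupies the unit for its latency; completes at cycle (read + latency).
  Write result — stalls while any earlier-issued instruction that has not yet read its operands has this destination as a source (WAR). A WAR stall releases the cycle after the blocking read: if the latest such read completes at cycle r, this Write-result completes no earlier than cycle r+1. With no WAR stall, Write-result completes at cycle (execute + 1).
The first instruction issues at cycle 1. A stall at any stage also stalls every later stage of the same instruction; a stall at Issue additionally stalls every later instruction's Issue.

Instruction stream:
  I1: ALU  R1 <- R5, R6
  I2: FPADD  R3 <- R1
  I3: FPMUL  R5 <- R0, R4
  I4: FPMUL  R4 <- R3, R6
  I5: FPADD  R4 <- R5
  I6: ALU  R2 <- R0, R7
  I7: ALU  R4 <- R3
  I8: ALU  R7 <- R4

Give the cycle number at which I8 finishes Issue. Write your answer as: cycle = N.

cycle = 29

1) issue 1, read 2, done 3, write 4
2) issue 2, read 5, done 8, write 9  <RAW R1: wait I1 write@4>
3) issue 3, read 4, done 9, write 10
4) issue 11, read 12, done 17, write 18  <struct: FPMUL busy until I3 writes@10>
5) issue 19, read 20, done 23, write 24  <WAW R4: wait I4 write@18>
6) issue 20, read 21, done 22, write 23
7) issue 25, read 26, done 27, write 28  <WAW R4: wait I5 write@24>
8) issue 29, read 30, done 31, write 32  <struct: ALU busy until I7 writes@28>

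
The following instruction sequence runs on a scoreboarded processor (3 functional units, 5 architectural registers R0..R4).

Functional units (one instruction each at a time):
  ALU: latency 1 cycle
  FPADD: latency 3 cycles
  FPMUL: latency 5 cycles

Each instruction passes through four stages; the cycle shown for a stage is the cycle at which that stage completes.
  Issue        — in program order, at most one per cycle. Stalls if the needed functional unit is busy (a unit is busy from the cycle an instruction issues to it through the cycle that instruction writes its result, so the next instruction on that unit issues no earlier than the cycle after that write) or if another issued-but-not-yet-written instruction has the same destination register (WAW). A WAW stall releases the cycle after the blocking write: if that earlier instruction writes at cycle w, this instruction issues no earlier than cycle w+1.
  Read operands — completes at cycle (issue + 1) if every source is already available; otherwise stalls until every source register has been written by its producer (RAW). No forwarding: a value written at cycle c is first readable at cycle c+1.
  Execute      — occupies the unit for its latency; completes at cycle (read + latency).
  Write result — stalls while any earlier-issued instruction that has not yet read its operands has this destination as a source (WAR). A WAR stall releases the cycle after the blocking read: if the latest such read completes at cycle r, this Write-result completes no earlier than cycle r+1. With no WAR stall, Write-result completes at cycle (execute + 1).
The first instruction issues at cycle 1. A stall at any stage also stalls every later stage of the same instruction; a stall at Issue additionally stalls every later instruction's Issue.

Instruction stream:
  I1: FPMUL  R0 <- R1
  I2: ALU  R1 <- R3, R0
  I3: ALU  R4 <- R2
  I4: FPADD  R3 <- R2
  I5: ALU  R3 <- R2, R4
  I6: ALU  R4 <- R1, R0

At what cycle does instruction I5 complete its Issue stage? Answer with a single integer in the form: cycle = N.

cycle = 19

[I1] 1/2/7/8
[I2] 2/9/10/11  (RAW R0: wait I1 write@8)
[I3] 12/13/14/15  (struct: ALU busy until I2 writes@11)
[I4] 13/14/17/18
[I5] 19/20/21/22  (WAW R3: wait I4 write@18)
[I6] 23/24/25/26  (struct: ALU busy until I5 writes@22)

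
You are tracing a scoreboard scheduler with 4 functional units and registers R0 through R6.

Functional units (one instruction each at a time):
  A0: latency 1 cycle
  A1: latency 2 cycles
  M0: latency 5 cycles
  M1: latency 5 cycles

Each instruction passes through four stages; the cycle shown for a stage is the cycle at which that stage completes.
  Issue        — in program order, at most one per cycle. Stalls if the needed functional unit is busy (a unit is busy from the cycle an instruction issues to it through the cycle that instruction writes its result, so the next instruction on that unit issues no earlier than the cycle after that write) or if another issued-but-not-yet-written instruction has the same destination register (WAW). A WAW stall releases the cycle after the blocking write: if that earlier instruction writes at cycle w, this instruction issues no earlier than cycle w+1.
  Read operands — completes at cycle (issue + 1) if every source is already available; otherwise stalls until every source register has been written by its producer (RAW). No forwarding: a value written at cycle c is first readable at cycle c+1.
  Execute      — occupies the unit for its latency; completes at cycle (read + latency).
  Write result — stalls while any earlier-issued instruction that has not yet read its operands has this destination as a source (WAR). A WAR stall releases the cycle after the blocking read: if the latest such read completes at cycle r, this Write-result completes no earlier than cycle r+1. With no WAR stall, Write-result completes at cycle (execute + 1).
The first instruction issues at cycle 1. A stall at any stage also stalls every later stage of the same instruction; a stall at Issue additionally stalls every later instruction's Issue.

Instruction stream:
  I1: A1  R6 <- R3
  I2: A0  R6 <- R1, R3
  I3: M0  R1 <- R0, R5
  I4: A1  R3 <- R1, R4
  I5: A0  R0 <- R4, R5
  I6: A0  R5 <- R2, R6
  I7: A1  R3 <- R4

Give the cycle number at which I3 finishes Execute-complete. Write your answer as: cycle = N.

cycle = 13

I1: IS=1 RO=2 EX=4 WR=5
I2: IS=6 RO=7 EX=8 WR=9  [WAW R6: wait I1 write@5]
I3: IS=7 RO=8 EX=13 WR=14
I4: IS=8 RO=15 EX=17 WR=18  [RAW R1: wait I3 write@14]
I5: IS=10 RO=11 EX=12 WR=13  [struct: A0 busy until I2 writes@9]
I6: IS=14 RO=15 EX=16 WR=17  [struct: A0 busy until I5 writes@13]
I7: IS=19 RO=20 EX=22 WR=23  [struct: A1 busy until I4 writes@18]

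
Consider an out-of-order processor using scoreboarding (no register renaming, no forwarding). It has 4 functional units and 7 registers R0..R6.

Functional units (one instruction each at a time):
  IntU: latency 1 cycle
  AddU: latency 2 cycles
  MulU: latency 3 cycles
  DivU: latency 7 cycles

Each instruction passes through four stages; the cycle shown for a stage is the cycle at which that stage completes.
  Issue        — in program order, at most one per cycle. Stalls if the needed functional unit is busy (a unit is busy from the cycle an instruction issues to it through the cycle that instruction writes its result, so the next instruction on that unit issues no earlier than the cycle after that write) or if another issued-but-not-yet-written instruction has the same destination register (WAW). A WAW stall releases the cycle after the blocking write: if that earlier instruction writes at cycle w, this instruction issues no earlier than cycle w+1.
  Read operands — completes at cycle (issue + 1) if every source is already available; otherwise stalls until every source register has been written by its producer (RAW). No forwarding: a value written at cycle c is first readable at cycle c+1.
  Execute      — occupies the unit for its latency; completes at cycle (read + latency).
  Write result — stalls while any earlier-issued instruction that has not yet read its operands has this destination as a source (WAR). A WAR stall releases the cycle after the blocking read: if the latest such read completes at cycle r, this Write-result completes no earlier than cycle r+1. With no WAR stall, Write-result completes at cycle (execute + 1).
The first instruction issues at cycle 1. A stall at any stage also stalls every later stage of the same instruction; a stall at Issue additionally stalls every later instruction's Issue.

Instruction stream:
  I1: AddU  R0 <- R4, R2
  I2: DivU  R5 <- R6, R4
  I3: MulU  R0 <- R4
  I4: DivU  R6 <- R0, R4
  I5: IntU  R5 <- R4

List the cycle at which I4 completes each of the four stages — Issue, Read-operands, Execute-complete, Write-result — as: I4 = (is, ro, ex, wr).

I1 -> (1, 2, 4, 5)
I2 -> (2, 3, 10, 11)
I3 -> (6, 7, 10, 11)  // WAW R0: wait I1 write@5
I4 -> (12, 13, 20, 21)  // struct: DivU busy until I2 writes@11
I5 -> (13, 14, 15, 16)

I4 = (12, 13, 20, 21)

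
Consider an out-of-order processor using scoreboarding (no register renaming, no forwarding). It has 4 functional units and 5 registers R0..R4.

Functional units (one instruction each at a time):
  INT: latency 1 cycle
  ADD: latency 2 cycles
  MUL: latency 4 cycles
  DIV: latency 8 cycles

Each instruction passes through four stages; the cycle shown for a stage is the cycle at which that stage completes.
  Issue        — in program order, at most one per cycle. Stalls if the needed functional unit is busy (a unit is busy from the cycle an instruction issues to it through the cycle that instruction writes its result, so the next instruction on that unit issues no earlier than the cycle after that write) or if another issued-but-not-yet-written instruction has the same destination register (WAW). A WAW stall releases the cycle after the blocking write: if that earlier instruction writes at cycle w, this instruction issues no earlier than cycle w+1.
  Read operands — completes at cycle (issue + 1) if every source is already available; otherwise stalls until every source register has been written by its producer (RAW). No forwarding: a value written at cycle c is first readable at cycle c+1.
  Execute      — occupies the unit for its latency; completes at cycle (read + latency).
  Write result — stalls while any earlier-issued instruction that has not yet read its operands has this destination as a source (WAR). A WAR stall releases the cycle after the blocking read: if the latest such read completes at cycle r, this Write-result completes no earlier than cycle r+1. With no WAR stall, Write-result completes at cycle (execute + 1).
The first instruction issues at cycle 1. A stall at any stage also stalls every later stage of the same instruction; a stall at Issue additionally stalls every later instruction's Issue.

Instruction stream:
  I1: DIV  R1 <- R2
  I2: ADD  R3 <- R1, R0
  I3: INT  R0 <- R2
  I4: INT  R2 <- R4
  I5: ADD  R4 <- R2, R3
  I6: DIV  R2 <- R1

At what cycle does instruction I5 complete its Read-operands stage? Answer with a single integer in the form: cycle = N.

cycle = 18

c1: issue I1 (DIV)
c2: I1 read-ops | issue I2 (ADD)
c3: issue I3 (INT)
c4: I3 read-ops
c5: I3 finished on INT
c10: I1 finished on DIV
c11: I1→R1
c12: I2 read-ops
c13: I3→R0
c14: I2 finished on ADD | issue I4 (INT)
c15: I2→R3 | I4 read-ops
c16: I4 finished on INT | issue I5 (ADD)
c17: I4→R2
c18: I5 read-ops | issue I6 (DIV)
c19: I6 read-ops
c20: I5 finished on ADD
c21: I5→R4
c27: I6 finished on DIV
c28: I6→R2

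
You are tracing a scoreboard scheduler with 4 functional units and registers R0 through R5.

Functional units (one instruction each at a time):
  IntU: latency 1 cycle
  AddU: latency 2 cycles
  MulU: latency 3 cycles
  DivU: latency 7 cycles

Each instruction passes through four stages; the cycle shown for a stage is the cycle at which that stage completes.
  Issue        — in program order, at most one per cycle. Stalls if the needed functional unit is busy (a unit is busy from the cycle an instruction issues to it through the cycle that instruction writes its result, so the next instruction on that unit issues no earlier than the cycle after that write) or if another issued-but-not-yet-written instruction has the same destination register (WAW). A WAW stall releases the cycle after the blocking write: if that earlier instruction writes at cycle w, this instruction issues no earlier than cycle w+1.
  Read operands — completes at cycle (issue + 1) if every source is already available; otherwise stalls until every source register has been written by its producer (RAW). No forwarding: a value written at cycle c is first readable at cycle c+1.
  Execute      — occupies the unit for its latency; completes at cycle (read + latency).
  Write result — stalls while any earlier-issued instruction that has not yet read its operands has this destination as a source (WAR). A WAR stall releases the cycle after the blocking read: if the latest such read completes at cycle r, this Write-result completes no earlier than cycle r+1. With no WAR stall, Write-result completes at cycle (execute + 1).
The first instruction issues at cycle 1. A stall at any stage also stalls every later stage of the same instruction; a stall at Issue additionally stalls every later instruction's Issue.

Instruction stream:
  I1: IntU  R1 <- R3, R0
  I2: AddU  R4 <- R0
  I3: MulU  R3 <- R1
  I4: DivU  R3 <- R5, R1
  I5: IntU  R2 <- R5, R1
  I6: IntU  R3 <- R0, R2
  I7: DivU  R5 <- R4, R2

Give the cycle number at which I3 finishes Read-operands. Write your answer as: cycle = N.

cycle 1: I1→IntU
cycle 2: I1 RO, I2→AddU
cycle 3: I1 EX, I2 RO, I3→MulU
cycle 4: I1 WR R1
cycle 5: I2 EX, I3 RO
cycle 6: I2 WR R4
cycle 8: I3 EX
cycle 9: I3 WR R3
cycle 10: I4→DivU
cycle 11: I4 RO, I5→IntU
cycle 12: I5 RO
cycle 13: I5 EX
cycle 14: I5 WR R2
cycle 18: I4 EX
cycle 19: I4 WR R3
cycle 20: I6→IntU
cycle 21: I6 RO, I7→DivU
cycle 22: I6 EX, I7 RO
cycle 23: I6 WR R3
cycle 29: I7 EX
cycle 30: I7 WR R5

cycle = 5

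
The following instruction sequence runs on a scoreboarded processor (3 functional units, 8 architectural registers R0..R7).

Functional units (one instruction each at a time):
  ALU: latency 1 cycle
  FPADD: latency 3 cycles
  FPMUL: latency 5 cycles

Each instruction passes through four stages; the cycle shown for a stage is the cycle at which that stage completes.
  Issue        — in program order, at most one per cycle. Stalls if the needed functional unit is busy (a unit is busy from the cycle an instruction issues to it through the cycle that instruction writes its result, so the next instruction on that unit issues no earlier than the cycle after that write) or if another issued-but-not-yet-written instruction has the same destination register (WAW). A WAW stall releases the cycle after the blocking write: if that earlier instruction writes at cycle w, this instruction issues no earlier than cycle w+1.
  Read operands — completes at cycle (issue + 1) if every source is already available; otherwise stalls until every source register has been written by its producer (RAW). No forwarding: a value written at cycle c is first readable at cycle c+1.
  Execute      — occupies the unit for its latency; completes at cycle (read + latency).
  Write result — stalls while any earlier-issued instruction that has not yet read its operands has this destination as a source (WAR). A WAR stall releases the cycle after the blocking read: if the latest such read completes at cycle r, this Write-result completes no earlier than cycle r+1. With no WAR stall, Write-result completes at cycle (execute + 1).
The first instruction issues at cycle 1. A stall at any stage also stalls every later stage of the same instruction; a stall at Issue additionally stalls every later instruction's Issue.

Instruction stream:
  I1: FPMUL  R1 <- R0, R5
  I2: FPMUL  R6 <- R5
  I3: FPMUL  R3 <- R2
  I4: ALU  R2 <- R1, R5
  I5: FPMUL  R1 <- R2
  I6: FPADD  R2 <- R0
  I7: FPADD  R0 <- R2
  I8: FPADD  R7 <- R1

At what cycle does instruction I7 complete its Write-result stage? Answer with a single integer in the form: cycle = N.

cycle = 37

[I1] 1/2/7/8
[I2] 9/10/15/16  (struct: FPMUL busy until I1 writes@8)
[I3] 17/18/23/24  (struct: FPMUL busy until I2 writes@16)
[I4] 18/19/20/21
[I5] 25/26/31/32  (struct: FPMUL busy until I3 writes@24)
[I6] 26/27/30/31
[I7] 32/33/36/37  (struct: FPADD busy until I6 writes@31)
[I8] 38/39/42/43  (struct: FPADD busy until I7 writes@37)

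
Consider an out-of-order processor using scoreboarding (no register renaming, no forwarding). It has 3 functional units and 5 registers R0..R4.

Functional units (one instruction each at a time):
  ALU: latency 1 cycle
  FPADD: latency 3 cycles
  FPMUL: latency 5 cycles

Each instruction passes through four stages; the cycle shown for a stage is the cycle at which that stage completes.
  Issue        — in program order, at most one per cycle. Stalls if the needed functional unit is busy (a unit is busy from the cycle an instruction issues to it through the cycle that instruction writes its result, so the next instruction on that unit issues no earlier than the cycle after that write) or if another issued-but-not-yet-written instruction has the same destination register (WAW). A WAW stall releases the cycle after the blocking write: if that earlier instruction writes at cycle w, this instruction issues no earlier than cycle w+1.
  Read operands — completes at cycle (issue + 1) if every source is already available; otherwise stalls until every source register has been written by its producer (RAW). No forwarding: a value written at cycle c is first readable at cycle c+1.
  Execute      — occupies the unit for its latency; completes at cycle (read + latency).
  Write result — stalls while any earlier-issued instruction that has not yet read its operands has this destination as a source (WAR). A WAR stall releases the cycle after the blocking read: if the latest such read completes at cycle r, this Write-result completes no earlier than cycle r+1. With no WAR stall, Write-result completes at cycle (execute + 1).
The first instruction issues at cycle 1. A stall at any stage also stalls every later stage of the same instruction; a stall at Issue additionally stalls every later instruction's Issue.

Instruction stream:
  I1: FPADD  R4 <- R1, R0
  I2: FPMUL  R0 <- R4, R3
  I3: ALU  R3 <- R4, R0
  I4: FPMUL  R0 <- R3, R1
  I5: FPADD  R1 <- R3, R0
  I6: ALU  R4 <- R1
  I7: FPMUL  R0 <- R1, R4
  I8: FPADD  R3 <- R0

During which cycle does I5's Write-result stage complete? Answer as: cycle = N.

I1: IS=1 RO=2 EX=5 WR=6
I2: IS=2 RO=7 EX=12 WR=13  [RAW R4: wait I1 write@6]
I3: IS=3 RO=14 EX=15 WR=16  [RAW R0: wait I2 write@13]
I4: IS=14 RO=17 EX=22 WR=23  [struct: FPMUL busy until I2 writes@13; RAW R3: wait I3 write@16]
I5: IS=15 RO=24 EX=27 WR=28  [RAW R0: wait I4 write@23]
I6: IS=17 RO=29 EX=30 WR=31  [struct: ALU busy until I3 writes@16; RAW R1: wait I5 write@28]
I7: IS=24 RO=32 EX=37 WR=38  [struct: FPMUL busy until I4 writes@23; RAW R4: wait I6 write@31]
I8: IS=29 RO=39 EX=42 WR=43  [struct: FPADD busy until I5 writes@28; RAW R0: wait I7 write@38]

cycle = 28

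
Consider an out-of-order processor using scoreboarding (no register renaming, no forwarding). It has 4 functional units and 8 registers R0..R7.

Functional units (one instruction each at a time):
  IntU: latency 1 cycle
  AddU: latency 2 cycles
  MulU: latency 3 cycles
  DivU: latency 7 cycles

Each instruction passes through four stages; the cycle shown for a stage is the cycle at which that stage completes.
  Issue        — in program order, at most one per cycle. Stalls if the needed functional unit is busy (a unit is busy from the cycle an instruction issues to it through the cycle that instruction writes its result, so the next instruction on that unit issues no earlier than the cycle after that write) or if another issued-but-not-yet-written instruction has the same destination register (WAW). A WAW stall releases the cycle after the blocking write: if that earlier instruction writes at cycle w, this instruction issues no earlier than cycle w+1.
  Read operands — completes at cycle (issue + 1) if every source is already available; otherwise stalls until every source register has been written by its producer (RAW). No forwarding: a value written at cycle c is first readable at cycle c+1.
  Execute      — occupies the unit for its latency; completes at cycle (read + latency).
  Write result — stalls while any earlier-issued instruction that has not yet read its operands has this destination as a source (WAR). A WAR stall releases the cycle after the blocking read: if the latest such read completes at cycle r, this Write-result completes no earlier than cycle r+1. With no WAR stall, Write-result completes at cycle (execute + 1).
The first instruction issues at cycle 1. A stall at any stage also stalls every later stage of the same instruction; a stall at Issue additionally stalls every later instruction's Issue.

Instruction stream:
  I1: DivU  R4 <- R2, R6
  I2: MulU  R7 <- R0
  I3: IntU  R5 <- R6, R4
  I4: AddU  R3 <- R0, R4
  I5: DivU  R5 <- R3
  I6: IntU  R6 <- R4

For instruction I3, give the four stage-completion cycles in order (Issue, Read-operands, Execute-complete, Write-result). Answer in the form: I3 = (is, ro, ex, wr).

I3 = (3, 11, 12, 13)

[I1] 1/2/9/10
[I2] 2/3/6/7
[I3] 3/11/12/13  (RAW R4: wait I1 write@10)
[I4] 4/11/13/14  (RAW R4: wait I1 write@10)
[I5] 14/15/22/23  (WAW R5: wait I3 write@13)
[I6] 15/16/17/18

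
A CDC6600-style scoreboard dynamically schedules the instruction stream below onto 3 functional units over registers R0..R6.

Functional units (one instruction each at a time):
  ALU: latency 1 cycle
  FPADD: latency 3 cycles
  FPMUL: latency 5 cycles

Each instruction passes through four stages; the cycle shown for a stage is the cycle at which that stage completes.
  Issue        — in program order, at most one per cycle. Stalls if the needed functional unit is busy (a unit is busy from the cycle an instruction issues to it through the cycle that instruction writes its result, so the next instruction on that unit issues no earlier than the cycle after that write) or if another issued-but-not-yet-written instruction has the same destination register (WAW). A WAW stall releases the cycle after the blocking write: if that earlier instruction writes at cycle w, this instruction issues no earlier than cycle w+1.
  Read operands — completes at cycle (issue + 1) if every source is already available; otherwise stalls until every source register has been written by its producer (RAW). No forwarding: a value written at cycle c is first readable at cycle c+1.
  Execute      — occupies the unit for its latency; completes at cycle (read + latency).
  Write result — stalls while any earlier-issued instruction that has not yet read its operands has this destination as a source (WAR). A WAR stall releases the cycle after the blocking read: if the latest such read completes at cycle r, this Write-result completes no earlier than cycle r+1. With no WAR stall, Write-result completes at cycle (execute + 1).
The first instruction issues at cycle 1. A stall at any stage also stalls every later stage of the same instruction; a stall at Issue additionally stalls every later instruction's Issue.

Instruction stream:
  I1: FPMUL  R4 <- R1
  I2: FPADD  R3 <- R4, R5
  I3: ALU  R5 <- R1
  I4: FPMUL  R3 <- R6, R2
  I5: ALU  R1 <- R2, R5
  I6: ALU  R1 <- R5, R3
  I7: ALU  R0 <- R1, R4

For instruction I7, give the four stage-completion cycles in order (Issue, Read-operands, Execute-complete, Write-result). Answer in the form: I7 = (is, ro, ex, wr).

1) issue 1, read 2, done 7, write 8
2) issue 2, read 9, done 12, write 13  <RAW R4: wait I1 write@8>
3) issue 3, read 4, done 5, write 10  <WAR R5: wait I2 read@9>
4) issue 14, read 15, done 20, write 21  <WAW R3: wait I2 write@13>
5) issue 15, read 16, done 17, write 18
6) issue 19, read 22, done 23, write 24  <struct: ALU busy until I5 writes@18 / RAW R3: wait I4 write@21>
7) issue 25, read 26, done 27, write 28  <struct: ALU busy until I6 writes@24>

I7 = (25, 26, 27, 28)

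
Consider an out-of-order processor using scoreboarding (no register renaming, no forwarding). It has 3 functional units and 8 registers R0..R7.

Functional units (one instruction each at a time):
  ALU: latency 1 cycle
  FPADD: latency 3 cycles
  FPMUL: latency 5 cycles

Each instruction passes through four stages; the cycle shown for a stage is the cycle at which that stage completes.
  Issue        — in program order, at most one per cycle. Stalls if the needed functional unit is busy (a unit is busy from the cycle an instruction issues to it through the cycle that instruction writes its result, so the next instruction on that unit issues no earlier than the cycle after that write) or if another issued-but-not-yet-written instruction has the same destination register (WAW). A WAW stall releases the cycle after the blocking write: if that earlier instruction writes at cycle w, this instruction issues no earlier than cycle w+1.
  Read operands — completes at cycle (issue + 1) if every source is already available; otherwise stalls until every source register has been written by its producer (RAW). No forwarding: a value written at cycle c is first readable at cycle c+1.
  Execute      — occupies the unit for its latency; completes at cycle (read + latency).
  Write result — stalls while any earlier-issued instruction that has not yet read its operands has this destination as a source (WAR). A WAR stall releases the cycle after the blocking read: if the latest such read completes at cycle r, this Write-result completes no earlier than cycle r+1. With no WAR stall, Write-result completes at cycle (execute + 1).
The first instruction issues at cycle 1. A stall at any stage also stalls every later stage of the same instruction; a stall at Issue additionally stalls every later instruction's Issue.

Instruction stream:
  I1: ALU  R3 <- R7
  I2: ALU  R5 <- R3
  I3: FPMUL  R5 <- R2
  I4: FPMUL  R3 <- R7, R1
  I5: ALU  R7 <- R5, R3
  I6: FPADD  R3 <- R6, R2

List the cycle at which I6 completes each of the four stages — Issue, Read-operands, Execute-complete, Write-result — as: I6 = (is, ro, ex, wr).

t=1  I1→ALU
t=2  I1 RO
t=3  I1 EX
t=4  I1 WR R3
t=5  I2→ALU
t=6  I2 RO
t=7  I2 EX
t=8  I2 WR R5
t=9  I3→FPMUL
t=10  I3 RO
t=15  I3 EX
t=16  I3 WR R5
t=17  I4→FPMUL
t=18  I4 RO | I5→ALU
t=23  I4 EX
t=24  I4 WR R3
t=25  I5 RO | I6→FPADD
t=26  I5 EX | I6 RO
t=27  I5 WR R7
t=29  I6 EX
t=30  I6 WR R3

I6 = (25, 26, 29, 30)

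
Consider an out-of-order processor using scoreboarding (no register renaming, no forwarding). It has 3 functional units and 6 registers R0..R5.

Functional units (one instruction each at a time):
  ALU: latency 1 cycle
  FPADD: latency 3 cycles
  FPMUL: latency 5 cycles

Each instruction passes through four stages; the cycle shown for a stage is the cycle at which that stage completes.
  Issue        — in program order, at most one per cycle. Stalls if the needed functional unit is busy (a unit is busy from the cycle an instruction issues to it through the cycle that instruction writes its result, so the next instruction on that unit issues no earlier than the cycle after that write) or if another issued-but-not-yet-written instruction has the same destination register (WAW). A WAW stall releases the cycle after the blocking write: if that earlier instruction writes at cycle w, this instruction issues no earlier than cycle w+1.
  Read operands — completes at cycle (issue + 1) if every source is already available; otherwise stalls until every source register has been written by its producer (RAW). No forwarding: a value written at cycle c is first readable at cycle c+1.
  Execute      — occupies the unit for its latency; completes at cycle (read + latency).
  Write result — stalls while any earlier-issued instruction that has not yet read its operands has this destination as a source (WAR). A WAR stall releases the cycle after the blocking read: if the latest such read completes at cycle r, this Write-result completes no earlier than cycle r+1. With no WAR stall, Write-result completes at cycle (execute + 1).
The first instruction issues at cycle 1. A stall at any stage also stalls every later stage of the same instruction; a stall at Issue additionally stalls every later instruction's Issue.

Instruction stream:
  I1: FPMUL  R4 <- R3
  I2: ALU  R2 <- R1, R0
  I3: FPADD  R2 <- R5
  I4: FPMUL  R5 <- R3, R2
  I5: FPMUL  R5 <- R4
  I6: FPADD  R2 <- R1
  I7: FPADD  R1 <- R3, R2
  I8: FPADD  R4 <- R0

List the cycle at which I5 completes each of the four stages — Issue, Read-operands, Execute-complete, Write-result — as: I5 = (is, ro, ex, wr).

I5 = (19, 20, 25, 26)

cycle 1: issue I1 (FPMUL)
cycle 2: I1 read-ops; issue I2 (ALU)
cycle 3: I2 read-ops
cycle 4: I2 finished on ALU
cycle 5: I2→R2
cycle 6: issue I3 (FPADD)
cycle 7: I1 finished on FPMUL; I3 read-ops
cycle 8: I1→R4
cycle 9: issue I4 (FPMUL)
cycle 10: I3 finished on FPADD
cycle 11: I3→R2
cycle 12: I4 read-ops
cycle 17: I4 finished on FPMUL
cycle 18: I4→R5
cycle 19: issue I5 (FPMUL)
cycle 20: I5 read-ops; issue I6 (FPADD)
cycle 21: I6 read-ops
cycle 24: I6 finished on FPADD
cycle 25: I5 finished on FPMUL; I6→R2
cycle 26: I5→R5; issue I7 (FPADD)
cycle 27: I7 read-ops
cycle 30: I7 finished on FPADD
cycle 31: I7→R1
cycle 32: issue I8 (FPADD)
cycle 33: I8 read-ops
cycle 36: I8 finished on FPADD
cycle 37: I8→R4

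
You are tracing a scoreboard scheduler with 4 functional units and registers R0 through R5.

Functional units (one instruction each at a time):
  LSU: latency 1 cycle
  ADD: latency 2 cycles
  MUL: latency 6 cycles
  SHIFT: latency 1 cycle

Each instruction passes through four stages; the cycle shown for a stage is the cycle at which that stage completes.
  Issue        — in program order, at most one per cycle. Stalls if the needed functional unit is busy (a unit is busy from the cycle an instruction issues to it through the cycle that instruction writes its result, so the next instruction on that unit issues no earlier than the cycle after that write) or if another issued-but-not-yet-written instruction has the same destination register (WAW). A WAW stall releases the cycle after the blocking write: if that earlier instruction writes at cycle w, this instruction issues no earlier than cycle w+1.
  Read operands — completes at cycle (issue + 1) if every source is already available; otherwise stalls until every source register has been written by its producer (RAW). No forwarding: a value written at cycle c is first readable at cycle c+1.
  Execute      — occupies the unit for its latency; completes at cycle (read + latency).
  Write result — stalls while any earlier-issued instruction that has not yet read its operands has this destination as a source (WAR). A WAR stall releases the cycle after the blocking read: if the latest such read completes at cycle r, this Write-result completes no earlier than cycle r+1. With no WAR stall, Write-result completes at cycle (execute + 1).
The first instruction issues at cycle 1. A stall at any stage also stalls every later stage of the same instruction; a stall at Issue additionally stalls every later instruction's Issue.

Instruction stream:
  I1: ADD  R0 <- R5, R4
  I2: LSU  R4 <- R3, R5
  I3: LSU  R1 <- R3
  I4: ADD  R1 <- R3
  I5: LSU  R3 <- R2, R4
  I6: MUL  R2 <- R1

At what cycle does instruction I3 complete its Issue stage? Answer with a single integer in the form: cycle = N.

cycle = 6

[I1] 1/2/4/5
[I2] 2/3/4/5
[I3] 6/7/8/9  (struct: LSU busy until I2 writes@5)
[I4] 10/11/13/14  (WAW R1: wait I3 write@9)
[I5] 11/12/13/14
[I6] 12/15/21/22  (RAW R1: wait I4 write@14)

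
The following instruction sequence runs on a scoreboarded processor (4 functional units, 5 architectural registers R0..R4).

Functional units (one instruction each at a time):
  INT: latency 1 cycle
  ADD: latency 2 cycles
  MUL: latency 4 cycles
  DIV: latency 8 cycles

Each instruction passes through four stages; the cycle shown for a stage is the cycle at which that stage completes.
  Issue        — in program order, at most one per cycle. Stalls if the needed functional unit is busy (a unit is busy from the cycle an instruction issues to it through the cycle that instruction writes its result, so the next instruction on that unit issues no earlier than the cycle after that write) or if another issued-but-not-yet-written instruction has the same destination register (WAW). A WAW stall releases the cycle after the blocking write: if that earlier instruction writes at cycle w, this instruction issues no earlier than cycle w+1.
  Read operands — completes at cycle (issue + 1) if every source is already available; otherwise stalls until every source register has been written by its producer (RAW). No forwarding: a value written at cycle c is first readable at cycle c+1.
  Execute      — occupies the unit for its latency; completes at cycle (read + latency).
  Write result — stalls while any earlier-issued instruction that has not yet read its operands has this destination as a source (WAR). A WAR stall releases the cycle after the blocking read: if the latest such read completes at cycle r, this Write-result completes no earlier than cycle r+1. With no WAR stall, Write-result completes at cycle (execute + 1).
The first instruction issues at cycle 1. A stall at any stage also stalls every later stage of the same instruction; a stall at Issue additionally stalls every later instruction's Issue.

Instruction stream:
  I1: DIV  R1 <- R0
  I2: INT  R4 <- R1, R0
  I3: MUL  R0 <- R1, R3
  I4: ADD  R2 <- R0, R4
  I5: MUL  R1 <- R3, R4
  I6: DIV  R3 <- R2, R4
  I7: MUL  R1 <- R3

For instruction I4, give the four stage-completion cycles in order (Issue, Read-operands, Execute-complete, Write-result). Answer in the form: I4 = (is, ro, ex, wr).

I1 -> (1, 2, 10, 11)
I2 -> (2, 12, 13, 14)  // RAW R1: wait I1 write@11
I3 -> (3, 12, 16, 17)  // RAW R1: wait I1 write@11
I4 -> (4, 18, 20, 21)  // RAW R0: wait I3 write@17
I5 -> (18, 19, 23, 24)  // struct: MUL busy until I3 writes@17
I6 -> (19, 22, 30, 31)  // RAW R2: wait I4 write@21
I7 -> (25, 32, 36, 37)  // struct: MUL busy until I5 writes@24, RAW R3: wait I6 write@31

I4 = (4, 18, 20, 21)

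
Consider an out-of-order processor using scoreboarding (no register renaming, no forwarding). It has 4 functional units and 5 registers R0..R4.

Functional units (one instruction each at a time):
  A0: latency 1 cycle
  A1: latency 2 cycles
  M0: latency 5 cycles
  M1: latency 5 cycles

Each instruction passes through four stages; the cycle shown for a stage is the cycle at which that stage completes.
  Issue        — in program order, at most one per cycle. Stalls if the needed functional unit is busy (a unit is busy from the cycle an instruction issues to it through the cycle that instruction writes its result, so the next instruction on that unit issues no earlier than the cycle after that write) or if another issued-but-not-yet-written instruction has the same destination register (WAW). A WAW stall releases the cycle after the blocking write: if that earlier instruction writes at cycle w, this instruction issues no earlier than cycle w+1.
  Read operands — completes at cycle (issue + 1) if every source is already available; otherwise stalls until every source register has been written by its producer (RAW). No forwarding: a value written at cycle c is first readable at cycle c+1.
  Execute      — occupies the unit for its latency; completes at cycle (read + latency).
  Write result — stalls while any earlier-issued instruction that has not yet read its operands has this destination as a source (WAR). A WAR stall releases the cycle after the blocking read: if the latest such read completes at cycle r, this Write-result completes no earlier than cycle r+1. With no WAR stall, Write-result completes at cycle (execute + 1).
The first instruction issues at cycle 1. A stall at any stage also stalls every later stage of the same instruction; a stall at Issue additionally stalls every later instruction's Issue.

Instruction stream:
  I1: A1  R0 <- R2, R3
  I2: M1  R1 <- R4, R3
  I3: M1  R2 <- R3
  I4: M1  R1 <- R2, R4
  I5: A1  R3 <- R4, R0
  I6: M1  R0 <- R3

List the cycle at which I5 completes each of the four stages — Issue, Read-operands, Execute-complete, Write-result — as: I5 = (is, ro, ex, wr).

I5 = (19, 20, 22, 23)

[1] issue I1 (A1)
[2] I1 read-ops | issue I2 (M1)
[3] I2 read-ops
[4] I1 finished on A1
[5] I1→R0
[8] I2 finished on M1
[9] I2→R1
[10] issue I3 (M1)
[11] I3 read-ops
[16] I3 finished on M1
[17] I3→R2
[18] issue I4 (M1)
[19] I4 read-ops | issue I5 (A1)
[20] I5 read-ops
[22] I5 finished on A1
[23] I5→R3
[24] I4 finished on M1
[25] I4→R1
[26] issue I6 (M1)
[27] I6 read-ops
[32] I6 finished on M1
[33] I6→R0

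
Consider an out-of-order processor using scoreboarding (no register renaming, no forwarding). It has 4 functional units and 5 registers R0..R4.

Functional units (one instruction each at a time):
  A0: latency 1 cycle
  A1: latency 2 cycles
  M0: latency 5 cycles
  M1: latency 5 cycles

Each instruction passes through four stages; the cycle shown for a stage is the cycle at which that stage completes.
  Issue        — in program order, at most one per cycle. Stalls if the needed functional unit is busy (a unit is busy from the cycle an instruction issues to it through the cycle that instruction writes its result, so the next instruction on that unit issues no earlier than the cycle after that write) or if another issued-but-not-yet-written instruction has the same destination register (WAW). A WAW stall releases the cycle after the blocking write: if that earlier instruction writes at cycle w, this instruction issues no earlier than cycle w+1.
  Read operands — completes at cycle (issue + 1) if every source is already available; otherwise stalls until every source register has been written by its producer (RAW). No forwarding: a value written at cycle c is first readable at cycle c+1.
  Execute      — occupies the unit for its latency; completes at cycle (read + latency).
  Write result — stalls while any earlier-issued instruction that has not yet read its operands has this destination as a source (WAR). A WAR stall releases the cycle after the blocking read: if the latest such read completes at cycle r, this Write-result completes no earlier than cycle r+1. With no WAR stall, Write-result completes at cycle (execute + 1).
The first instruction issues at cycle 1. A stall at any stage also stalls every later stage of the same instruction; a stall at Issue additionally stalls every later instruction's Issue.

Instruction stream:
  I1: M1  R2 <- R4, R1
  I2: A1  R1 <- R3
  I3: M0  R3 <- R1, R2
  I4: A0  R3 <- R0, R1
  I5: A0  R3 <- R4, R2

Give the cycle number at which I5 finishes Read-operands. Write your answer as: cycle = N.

t=1  I1 dispatched to M1
t=2  I1 operands ready | I2 dispatched to A1
t=3  I2 operands ready | I3 dispatched to M0
t=5  I2 complete
t=6  R1←I2
t=7  I1 complete
t=8  R2←I1
t=9  I3 operands ready
t=14  I3 complete
t=15  R3←I3
t=16  I4 dispatched to A0
t=17  I4 operands ready
t=18  I4 complete
t=19  R3←I4
t=20  I5 dispatched to A0
t=21  I5 operands ready
t=22  I5 complete
t=23  R3←I5

cycle = 21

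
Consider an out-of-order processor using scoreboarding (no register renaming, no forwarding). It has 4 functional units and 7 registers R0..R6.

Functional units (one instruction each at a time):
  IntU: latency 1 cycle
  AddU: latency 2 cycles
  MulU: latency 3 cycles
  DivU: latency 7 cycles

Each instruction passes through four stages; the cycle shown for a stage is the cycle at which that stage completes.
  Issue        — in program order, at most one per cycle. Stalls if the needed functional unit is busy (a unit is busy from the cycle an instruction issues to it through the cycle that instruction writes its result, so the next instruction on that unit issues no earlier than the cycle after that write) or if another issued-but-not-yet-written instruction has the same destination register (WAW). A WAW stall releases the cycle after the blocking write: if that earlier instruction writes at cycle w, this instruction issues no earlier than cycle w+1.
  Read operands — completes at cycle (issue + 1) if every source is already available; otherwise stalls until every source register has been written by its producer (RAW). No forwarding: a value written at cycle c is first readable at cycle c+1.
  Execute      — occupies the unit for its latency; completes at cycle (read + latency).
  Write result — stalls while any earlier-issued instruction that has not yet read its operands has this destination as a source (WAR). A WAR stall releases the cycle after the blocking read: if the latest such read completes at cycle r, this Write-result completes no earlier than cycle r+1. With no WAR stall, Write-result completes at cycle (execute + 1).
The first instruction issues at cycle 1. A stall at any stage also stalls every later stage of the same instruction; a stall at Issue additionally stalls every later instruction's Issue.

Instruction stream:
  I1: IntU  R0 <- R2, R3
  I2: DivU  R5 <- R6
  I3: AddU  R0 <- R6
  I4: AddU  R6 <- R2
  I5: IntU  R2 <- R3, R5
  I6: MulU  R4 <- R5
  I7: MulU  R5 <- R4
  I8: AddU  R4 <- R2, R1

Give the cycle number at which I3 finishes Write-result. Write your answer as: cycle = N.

[1] issue I1 (IntU)
[2] I1 read-ops; issue I2 (DivU)
[3] I1 finished on IntU; I2 read-ops
[4] I1→R0
[5] issue I3 (AddU)
[6] I3 read-ops
[8] I3 finished on AddU
[9] I3→R0
[10] I2 finished on DivU; issue I4 (AddU)
[11] I2→R5; I4 read-ops; issue I5 (IntU)
[12] I5 read-ops; issue I6 (MulU)
[13] I4 finished on AddU; I5 finished on IntU; I6 read-ops
[14] I4→R6; I5→R2
[16] I6 finished on MulU
[17] I6→R4
[18] issue I7 (MulU)
[19] I7 read-ops; issue I8 (AddU)
[20] I8 read-ops
[22] I7 finished on MulU; I8 finished on AddU
[23] I7→R5; I8→R4

cycle = 9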